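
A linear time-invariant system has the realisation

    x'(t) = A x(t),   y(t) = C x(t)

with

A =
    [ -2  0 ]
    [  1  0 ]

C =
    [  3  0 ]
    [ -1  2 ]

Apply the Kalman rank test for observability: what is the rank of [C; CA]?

CA = [[-6, 0], [4, 0]]
Observability matrix O = [C; CA] = [[3, 0], [-1, 2], [-6, 0], [4, 0]]
Take the 2×2 submatrix of O formed by rows 1, 2: [[3, 0], [-1, 2]]. Its determinant is 3·2 - 0·(-1) = 6 - 0 = 6 ≠ 0.
So rank(O) ≥ 2; since O has 2 columns, rank(O) = 2.
rank(O) = 2 = n, so the pair (A, C) is completely observable.

2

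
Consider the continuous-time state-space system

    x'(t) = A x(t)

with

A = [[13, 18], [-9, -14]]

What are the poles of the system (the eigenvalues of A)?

det(sI - A) = s^2 - (tr A)s + det A, with tr A = 13 + (-14) = -1 and det A = 13·(-14) - 18·(-9) = -182 - (-162) = -20.
So p(s) = det(sI - A) = s^2 + s - 20.
Factor s^2 + s - 20: two numbers with sum -1 and product -20 are 4 and -5, so s^2 + s - 20 = (s - 4)(s + 5).
Hence p(s) = (s - 4) (s + 5), with roots -5, 4.
At least one eigenvalue has non-negative real part, so the system is not asymptotically stable.

-5, 4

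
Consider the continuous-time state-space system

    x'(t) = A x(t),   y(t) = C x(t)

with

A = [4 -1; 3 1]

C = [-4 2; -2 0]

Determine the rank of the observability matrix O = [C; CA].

CA = [[-10, 6], [-8, 2]]
Observability matrix O = [C; CA] = [[-4, 2], [-2, 0], [-10, 6], [-8, 2]]
Take the 2×2 submatrix of O formed by rows 1, 2: [[-4, 2], [-2, 0]]. Its determinant is (-4)·0 - 2·(-2) = 0 - (-4) = 4 ≠ 0.
So rank(O) ≥ 2; since O has 2 columns, rank(O) = 2.
rank(O) = 2 = n, so the pair (A, C) is completely observable.

2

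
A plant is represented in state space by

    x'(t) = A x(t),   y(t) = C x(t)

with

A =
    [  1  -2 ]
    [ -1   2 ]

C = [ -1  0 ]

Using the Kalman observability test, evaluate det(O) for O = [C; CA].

CA = [[-1, 2]]
Observability matrix O = [C; CA] = [[-1, 0], [-1, 2]]
det(O) = (-1)·2 - 0·(-1) = -2 - 0 = -2
Since det(O) ≠ 0, rank(O) = 2 and the system is completely observable.

-2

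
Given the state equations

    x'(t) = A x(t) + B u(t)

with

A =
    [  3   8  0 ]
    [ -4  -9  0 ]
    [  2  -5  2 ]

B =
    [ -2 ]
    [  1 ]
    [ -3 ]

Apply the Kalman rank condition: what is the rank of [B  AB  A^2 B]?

2

AB = [[2], [-1], [-15]]
A^2B = [[-2], [1], [-21]]
Controllability matrix C = [B  AB  A^2B] = [[-2, 2, -2], [1, -1, 1], [-3, -15, -21]]
The rows r1, r2, r3 of C are linearly dependent: r1 + 2·r2 = 0 (check each entry), so rank(C) ≤ 2.
The 2×2 minor from rows 1, 3, columns 1, 2 is (-2)·(-15) - 2·(-3) = 30 - (-6) = 36 ≠ 0, so rank(C) = 2.
rank(C) = 2 < n = 3, so the pair (A, B) is not completely controllable.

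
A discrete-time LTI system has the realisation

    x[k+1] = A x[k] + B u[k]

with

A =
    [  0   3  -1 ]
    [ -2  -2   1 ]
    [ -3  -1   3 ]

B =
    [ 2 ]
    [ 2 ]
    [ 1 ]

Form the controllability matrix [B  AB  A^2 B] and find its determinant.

585

AB = [[5], [-7], [-5]]
A^2B = [[-16], [-1], [-23]]
Controllability matrix C = [B  AB  A^2B] = [[2, 5, -16], [2, -7, -1], [1, -5, -23]]
Expanding along the first row, det(C) = 2·((-7)·(-23) - (-1)·(-5)) - 5·(2·(-23) - (-1)·1) + (-16)·(2·(-5) - (-7)·1) = 2·156 - 5·(-45) + (-16)·(-3) = 585
Since det(C) ≠ 0, rank(C) = 3 and the system is completely controllable.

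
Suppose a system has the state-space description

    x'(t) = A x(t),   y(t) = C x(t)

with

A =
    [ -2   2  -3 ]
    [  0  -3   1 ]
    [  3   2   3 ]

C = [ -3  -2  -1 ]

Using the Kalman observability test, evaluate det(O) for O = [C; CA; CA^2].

132

CA = [[3, -2, 4]]
CA^2 = [[6, 20, 1]]
Observability matrix O = [C; CA; CA^2] = [[-3, -2, -1], [3, -2, 4], [6, 20, 1]]
Expanding along the first row, det(O) = (-3)·((-2)·1 - 4·20) - (-2)·(3·1 - 4·6) + (-1)·(3·20 - (-2)·6) = (-3)·(-82) - (-2)·(-21) + (-1)·72 = 132
Since det(O) ≠ 0, rank(O) = 3 and the system is completely observable.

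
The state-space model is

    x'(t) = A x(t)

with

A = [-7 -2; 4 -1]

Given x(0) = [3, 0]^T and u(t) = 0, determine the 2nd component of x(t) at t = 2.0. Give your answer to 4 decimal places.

0.0146

det(sI - A) = s^2 - (tr A)s + det A, with tr A = (-7) + (-1) = -8 and det A = (-7)·(-1) - (-2)·4 = 7 - (-8) = 15.
So p(s) = det(sI - A) = s^2 + 8s + 15.
Factor s^2 + 8s + 15: two numbers with sum -8 and product 15 are -3 and -5, so s^2 + 8s + 15 = (s + 3)(s + 5).
Hence p(s) = (s + 3) (s + 5), with roots -5, -3.
The eigenvalues -5, -3 are distinct and real, so A is diagonalisable and x(t) = e^{At} x(0) = V diag(e^{λ_i t}) V^{-1} x(0), where the columns of V are the eigenvectors.
λ = -5: A - (-5)I = [[-2, -2], [4, 4]]. Row 1 gives (-2)·v1 + (-2)·v2 = 0, so take v_1 = [1, -1]^T.
λ = -3: A - (-3)I = [[-4, -2], [4, 2]]. Row 1 gives (-4)·v1 + (-2)·v2 = 0, so take v_2 = [-1, 2]^T.
V = [v_1 v_2] = [[1, -1], [-1, 2]] has det V = 1, so V^{-1} = adj(V)/det V = [[2, 1], [1, 1]].
Modal coordinates z(0) = V^{-1} x(0): 2·3 + 1·0 = 6; 1·3 + 1·0 = 3; so z(0) = [6, 3]^T.
x_2(t) = Σ_i (v_i)_2 · z_i(0) · e^{λ_i t} (row 2 of V times the modal terms).
x_2(2.0) = (-1)·6·e^{-5·2.0} + 2·3·e^{-3·2.0} = (-6)·0.000045 + 6·0.002479 = 0.0146.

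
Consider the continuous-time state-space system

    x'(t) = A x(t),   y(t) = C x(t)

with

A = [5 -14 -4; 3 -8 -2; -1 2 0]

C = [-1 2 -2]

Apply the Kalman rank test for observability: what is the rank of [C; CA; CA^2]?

CA = [[3, -6, 0]]
CA^2 = [[-3, 6, 0]]
Observability matrix O = [C; CA; CA^2] = [[-1, 2, -2], [3, -6, 0], [-3, 6, 0]]
The columns c1, c2, c3 of O are linearly dependent: 2·c1 + c2 = 0 (check each entry), so rank(O) ≤ 2.
The 2×2 minor from rows 1, 2, columns 1, 3 is (-1)·0 - (-2)·3 = 0 - (-6) = 6 ≠ 0, so rank(O) = 2.
rank(O) = 2 < n = 3, so the pair (A, C) is not completely observable.

2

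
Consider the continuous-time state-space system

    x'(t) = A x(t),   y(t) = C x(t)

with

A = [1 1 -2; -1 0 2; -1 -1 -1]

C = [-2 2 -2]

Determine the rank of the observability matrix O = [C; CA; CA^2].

3

CA = [[-2, 0, 10]]
CA^2 = [[-12, -12, -6]]
Observability matrix O = [C; CA; CA^2] = [[-2, 2, -2], [-2, 0, 10], [-12, -12, -6]]
det(O) = (-2)·(0·(-6) - 10·(-12)) - 2·((-2)·(-6) - 10·(-12)) + (-2)·((-2)·(-12) - 0·(-12)) = (-2)·120 - 2·132 + (-2)·24 = -552 ≠ 0, so rank(O) = 3.
rank(O) = 3 = n, so the pair (A, C) is completely observable.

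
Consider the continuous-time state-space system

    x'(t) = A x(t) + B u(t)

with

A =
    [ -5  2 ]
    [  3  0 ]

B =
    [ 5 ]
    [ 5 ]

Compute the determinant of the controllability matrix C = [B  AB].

AB = [[-15], [15]]
Controllability matrix C = [B  AB] = [[5, -15], [5, 15]]
det(C) = 5·15 - (-15)·5 = 75 - (-75) = 150
Since det(C) ≠ 0, rank(C) = 2 and the system is completely controllable.

150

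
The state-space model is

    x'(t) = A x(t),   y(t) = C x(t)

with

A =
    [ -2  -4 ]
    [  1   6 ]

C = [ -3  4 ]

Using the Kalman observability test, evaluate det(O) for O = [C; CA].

-148

CA = [[10, 36]]
Observability matrix O = [C; CA] = [[-3, 4], [10, 36]]
det(O) = (-3)·36 - 4·10 = -108 - 40 = -148
Since det(O) ≠ 0, rank(O) = 2 and the system is completely observable.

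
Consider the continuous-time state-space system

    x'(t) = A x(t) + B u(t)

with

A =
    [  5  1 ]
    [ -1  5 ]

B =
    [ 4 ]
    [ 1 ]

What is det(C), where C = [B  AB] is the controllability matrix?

AB = [[21], [1]]
Controllability matrix C = [B  AB] = [[4, 21], [1, 1]]
det(C) = 4·1 - 21·1 = 4 - 21 = -17
Since det(C) ≠ 0, rank(C) = 2 and the system is completely controllable.

-17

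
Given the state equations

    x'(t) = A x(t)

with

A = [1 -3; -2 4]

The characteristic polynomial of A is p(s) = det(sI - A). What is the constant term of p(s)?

For a 2×2 matrix, det(sI - A) = s^2 - (tr A)s + det A.
tr A = 5, det A = -2.
So p(s) = s^2 - 5s - 2.
The constant term is -2.

-2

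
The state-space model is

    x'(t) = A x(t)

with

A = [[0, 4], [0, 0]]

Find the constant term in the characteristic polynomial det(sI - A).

For a 2×2 matrix, det(sI - A) = s^2 - (tr A)s + det A.
tr A = 0, det A = 0.
So p(s) = s^2.
The constant term is 0.

0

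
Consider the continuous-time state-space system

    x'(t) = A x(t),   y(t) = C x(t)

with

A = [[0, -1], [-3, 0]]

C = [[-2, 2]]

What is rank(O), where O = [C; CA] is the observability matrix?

2

CA = [[-6, 2]]
Observability matrix O = [C; CA] = [[-2, 2], [-6, 2]]
det(O) = (-2)·2 - 2·(-6) = -4 - (-12) = 8 ≠ 0, so rank(O) = 2.
rank(O) = 2 = n, so the pair (A, C) is completely observable.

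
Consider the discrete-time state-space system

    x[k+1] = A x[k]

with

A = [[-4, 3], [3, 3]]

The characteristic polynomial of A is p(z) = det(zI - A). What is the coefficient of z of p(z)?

For a 2×2 matrix, det(zI - A) = z^2 - (tr A)z + det A.
tr A = -1, det A = -21.
So p(z) = z^2 + z - 21.
The coefficient of z is 1.

1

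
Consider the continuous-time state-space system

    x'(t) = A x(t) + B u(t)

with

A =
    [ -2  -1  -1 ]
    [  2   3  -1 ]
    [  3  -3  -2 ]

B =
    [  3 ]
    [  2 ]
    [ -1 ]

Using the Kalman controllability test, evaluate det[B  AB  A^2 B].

AB = [[-7], [13], [5]]
A^2B = [[-4], [20], [-70]]
Controllability matrix C = [B  AB  A^2B] = [[3, -7, -4], [2, 13, 20], [-1, 5, -70]]
Expanding along the first row, det(C) = 3·(13·(-70) - 20·5) - (-7)·(2·(-70) - 20·(-1)) + (-4)·(2·5 - 13·(-1)) = 3·(-1010) - (-7)·(-120) + (-4)·23 = -3962
Since det(C) ≠ 0, rank(C) = 3 and the system is completely controllable.

-3962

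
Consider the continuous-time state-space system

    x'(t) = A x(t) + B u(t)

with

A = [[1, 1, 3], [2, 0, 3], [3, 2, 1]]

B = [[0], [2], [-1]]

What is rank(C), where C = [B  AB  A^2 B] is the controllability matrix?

3

AB = [[-1], [-3], [3]]
A^2B = [[5], [7], [-6]]
Controllability matrix C = [B  AB  A^2B] = [[0, -1, 5], [2, -3, 7], [-1, 3, -6]]
det(C) = 0·((-3)·(-6) - 7·3) - (-1)·(2·(-6) - 7·(-1)) + 5·(2·3 - (-3)·(-1)) = 0·(-3) - (-1)·(-5) + 5·3 = 10 ≠ 0, so rank(C) = 3.
rank(C) = 3 = n, so the pair (A, B) is completely controllable.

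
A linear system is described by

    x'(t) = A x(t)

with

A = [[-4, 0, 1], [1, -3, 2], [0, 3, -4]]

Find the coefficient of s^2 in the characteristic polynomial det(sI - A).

Expand det(sI - A) for the 3×3 matrix.
p(s) = s^3 + 11s^2 + 34s + 21.
(Check: constant term = det(-A) = (-1)^3 det A = 21; coefficient of s^2 = -tr A = 11.)
The coefficient of s^2 is 11.

11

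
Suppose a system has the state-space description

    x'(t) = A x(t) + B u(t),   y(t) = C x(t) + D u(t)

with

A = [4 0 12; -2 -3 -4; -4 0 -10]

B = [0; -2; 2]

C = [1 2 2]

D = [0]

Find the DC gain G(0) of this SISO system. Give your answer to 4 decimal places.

-1.6667

G(0) = C(-A)^{-1}B + D = -C A^{-1} B + D.
det A = -24, so A^{-1} = (1/-24)·adj(A) = [[-5/4, 0, -3/2], [1/6, -1/3, 1/3], [1/2, 0, 1/2]]
A^{-1} B = [-3, 4/3, 1]^T
C A^{-1} B = 5/3
G(0) = D - C A^{-1} B = 0 - (5/3) = -5/3 ≈ -1.6667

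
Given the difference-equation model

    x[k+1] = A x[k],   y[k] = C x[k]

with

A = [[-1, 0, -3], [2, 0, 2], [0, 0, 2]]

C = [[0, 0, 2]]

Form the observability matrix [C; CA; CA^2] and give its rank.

1

CA = [[0, 0, 4]]
CA^2 = [[0, 0, 8]]
Observability matrix O = [C; CA; CA^2] = [[0, 0, 2], [0, 0, 4], [0, 0, 8]]
Every row of O is a scalar multiple of row 1 = [0, 0, 2] (multipliers 1, 2, 4), so the rows span a one-dimensional space.
O ≠ 0, hence rank(O) = 1.
rank(O) = 1 < n = 3, so the pair (A, C) is not completely observable.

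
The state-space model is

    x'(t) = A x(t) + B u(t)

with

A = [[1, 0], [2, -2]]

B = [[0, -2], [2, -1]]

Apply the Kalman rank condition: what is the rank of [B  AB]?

2

AB = [[0, -2], [-4, -2]]
Controllability matrix C = [B  AB] = [[0, -2, 0, -2], [2, -1, -4, -2]]
Take the 2×2 submatrix of C formed by columns 1, 2: [[0, -2], [2, -1]]. Its determinant is 0·(-1) - (-2)·2 = 0 - (-4) = 4 ≠ 0.
So rank(C) ≥ 2; since C has 2 rows, rank(C) = 2.
rank(C) = 2 = n, so the pair (A, B) is completely controllable.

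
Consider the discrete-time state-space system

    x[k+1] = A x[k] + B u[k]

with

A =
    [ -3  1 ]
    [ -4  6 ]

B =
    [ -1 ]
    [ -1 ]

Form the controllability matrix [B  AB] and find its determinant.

AB = [[2], [-2]]
Controllability matrix C = [B  AB] = [[-1, 2], [-1, -2]]
det(C) = (-1)·(-2) - 2·(-1) = 2 - (-2) = 4
Since det(C) ≠ 0, rank(C) = 2 and the system is completely controllable.

4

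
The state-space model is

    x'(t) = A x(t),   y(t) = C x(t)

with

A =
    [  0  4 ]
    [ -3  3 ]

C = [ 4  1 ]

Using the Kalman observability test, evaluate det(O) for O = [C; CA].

CA = [[-3, 19]]
Observability matrix O = [C; CA] = [[4, 1], [-3, 19]]
det(O) = 4·19 - 1·(-3) = 76 - (-3) = 79
Since det(O) ≠ 0, rank(O) = 2 and the system is completely observable.

79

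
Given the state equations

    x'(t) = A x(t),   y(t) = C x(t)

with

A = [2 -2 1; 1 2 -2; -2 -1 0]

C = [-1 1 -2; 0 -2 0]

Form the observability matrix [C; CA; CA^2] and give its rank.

CA = [[3, 6, -3], [-2, -4, 4]]
CA^2 = [[18, 9, -9], [-16, -8, 6]]
Observability matrix O = [C; CA; CA^2] = [[-1, 1, -2], [0, -2, 0], [3, 6, -3], [-2, -4, 4], [18, 9, -9], [-16, -8, 6]]
Take the 3×3 submatrix of O formed by rows 1, 2, 3: [[-1, 1, -2], [0, -2, 0], [3, 6, -3]]. Its determinant is (-1)·((-2)·(-3) - 0·6) - 1·(0·(-3) - 0·3) + (-2)·(0·6 - (-2)·3) = (-1)·6 - 1·0 + (-2)·6 = -18 ≠ 0.
So rank(O) ≥ 3; since O has 3 columns, rank(O) = 3.
rank(O) = 3 = n, so the pair (A, C) is completely observable.

3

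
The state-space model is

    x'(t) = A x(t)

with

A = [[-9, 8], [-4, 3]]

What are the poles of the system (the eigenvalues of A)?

-5, -1

det(sI - A) = s^2 - (tr A)s + det A, with tr A = (-9) + 3 = -6 and det A = (-9)·3 - 8·(-4) = -27 - (-32) = 5.
So p(s) = det(sI - A) = s^2 + 6s + 5.
Factor s^2 + 6s + 5: two numbers with sum -6 and product 5 are -1 and -5, so s^2 + 6s + 5 = (s + 1)(s + 5).
Hence p(s) = (s + 1) (s + 5), with roots -5, -1.
All eigenvalues have negative real part, so the system is asymptotically stable.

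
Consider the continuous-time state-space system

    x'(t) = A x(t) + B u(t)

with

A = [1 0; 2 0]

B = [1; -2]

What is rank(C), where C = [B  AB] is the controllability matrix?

AB = [[1], [2]]
Controllability matrix C = [B  AB] = [[1, 1], [-2, 2]]
det(C) = 1·2 - 1·(-2) = 2 - (-2) = 4 ≠ 0, so rank(C) = 2.
rank(C) = 2 = n, so the pair (A, B) is completely controllable.

2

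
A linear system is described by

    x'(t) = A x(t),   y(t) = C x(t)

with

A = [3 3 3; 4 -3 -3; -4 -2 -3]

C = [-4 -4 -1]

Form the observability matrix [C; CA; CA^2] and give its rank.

CA = [[-24, 2, 3]]
CA^2 = [[-76, -84, -87]]
Observability matrix O = [C; CA; CA^2] = [[-4, -4, -1], [-24, 2, 3], [-76, -84, -87]]
det(O) = (-4)·(2·(-87) - 3·(-84)) - (-4)·((-24)·(-87) - 3·(-76)) + (-1)·((-24)·(-84) - 2·(-76)) = (-4)·78 - (-4)·2316 + (-1)·2168 = 6784 ≠ 0, so rank(O) = 3.
rank(O) = 3 = n, so the pair (A, C) is completely observable.

3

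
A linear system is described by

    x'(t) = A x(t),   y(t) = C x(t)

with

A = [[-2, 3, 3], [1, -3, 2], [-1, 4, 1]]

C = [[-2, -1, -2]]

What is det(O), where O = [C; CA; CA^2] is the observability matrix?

-567

CA = [[5, -11, -10]]
CA^2 = [[-11, 8, -17]]
Observability matrix O = [C; CA; CA^2] = [[-2, -1, -2], [5, -11, -10], [-11, 8, -17]]
Expanding along the first row, det(O) = (-2)·((-11)·(-17) - (-10)·8) - (-1)·(5·(-17) - (-10)·(-11)) + (-2)·(5·8 - (-11)·(-11)) = (-2)·267 - (-1)·(-195) + (-2)·(-81) = -567
Since det(O) ≠ 0, rank(O) = 3 and the system is completely observable.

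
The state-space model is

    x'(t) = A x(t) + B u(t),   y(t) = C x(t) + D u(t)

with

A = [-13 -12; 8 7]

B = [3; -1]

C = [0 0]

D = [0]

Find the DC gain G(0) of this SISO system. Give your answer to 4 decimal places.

0.0000

G(0) = C(-A)^{-1}B + D = -C A^{-1} B + D.
det A = 5, so A^{-1} = (1/5)·adj(A) = [[7/5, 12/5], [-8/5, -13/5]]
A^{-1} B = [9/5, -11/5]^T
C A^{-1} B = 0
G(0) = D - C A^{-1} B = 0 - (0) = 0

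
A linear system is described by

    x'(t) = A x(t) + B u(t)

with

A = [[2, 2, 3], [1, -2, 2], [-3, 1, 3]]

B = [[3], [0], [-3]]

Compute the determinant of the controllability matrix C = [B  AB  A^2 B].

AB = [[-3], [-3], [-18]]
A^2B = [[-66], [-33], [-48]]
Controllability matrix C = [B  AB  A^2B] = [[3, -3, -66], [0, -3, -33], [-3, -18, -48]]
Expanding along the first row, det(C) = 3·((-3)·(-48) - (-33)·(-18)) - (-3)·(0·(-48) - (-33)·(-3)) + (-66)·(0·(-18) - (-3)·(-3)) = 3·(-450) - (-3)·(-99) + (-66)·(-9) = -1053
Since det(C) ≠ 0, rank(C) = 3 and the system is completely controllable.

-1053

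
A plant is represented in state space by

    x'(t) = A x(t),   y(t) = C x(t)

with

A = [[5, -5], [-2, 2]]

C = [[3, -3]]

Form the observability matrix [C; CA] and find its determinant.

CA = [[21, -21]]
Observability matrix O = [C; CA] = [[3, -3], [21, -21]]
det(O) = 3·(-21) - (-3)·21 = -63 - (-63) = 0
Since det(O) = 0, rank(O) < 2 and the system is not completely observable.

0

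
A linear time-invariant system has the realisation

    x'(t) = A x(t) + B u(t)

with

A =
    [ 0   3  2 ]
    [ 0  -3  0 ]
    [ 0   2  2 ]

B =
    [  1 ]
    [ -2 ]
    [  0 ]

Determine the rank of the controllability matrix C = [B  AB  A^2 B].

AB = [[-6], [6], [-4]]
A^2B = [[10], [-18], [4]]
Controllability matrix C = [B  AB  A^2B] = [[1, -6, 10], [-2, 6, -18], [0, -4, 4]]
det(C) = 1·(6·4 - (-18)·(-4)) - (-6)·((-2)·4 - (-18)·0) + 10·((-2)·(-4) - 6·0) = 1·(-48) - (-6)·(-8) + 10·8 = -16 ≠ 0, so rank(C) = 3.
rank(C) = 3 = n, so the pair (A, B) is completely controllable.

3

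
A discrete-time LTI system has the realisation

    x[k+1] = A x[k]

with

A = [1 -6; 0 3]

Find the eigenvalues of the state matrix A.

det(zI - A) = z^2 - (tr A)z + det A, with tr A = 1 + 3 = 4 and det A = 1·3 - (-6)·0 = 3 - 0 = 3.
So p(z) = det(zI - A) = z^2 - 4z + 3.
Factor z^2 - 4z + 3: two numbers with sum 4 and product 3 are 3 and 1, so z^2 - 4z + 3 = (z - 3)(z - 1).
Hence p(z) = (z - 3) (z - 1), with roots 1, 3.

1, 3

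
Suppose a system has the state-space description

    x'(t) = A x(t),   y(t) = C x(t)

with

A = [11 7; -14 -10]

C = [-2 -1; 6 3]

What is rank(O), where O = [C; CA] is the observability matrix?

1

CA = [[-8, -4], [24, 12]]
Observability matrix O = [C; CA] = [[-2, -1], [6, 3], [-8, -4], [24, 12]]
Every row of O is a scalar multiple of row 1 = [-2, -1] (multipliers 1, -3, 4, -12), so the rows span a one-dimensional space.
O ≠ 0, hence rank(O) = 1.
rank(O) = 1 < n = 2, so the pair (A, C) is not completely observable.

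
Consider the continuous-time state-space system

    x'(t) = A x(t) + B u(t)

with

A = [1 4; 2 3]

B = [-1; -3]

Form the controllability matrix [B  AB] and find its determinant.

AB = [[-13], [-11]]
Controllability matrix C = [B  AB] = [[-1, -13], [-3, -11]]
det(C) = (-1)·(-11) - (-13)·(-3) = 11 - 39 = -28
Since det(C) ≠ 0, rank(C) = 2 and the system is completely controllable.

-28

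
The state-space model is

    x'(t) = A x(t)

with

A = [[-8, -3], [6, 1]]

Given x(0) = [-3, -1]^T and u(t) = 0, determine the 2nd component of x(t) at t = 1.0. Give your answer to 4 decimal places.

det(sI - A) = s^2 - (tr A)s + det A, with tr A = (-8) + 1 = -7 and det A = (-8)·1 - (-3)·6 = -8 - (-18) = 10.
So p(s) = det(sI - A) = s^2 + 7s + 10.
Factor s^2 + 7s + 10: two numbers with sum -7 and product 10 are -2 and -5, so s^2 + 7s + 10 = (s + 2)(s + 5).
Hence p(s) = (s + 2) (s + 5), with roots -5, -2.
The eigenvalues -5, -2 are distinct and real, so A is diagonalisable and x(t) = e^{At} x(0) = V diag(e^{λ_i t}) V^{-1} x(0), where the columns of V are the eigenvectors.
λ = -5: A - (-5)I = [[-3, -3], [6, 6]]. Row 1 gives (-3)·v1 + (-3)·v2 = 0, so take v_1 = [1, -1]^T.
λ = -2: A - (-2)I = [[-6, -3], [6, 3]]. Row 1 gives (-6)·v1 + (-3)·v2 = 0, so take v_2 = [1, -2]^T.
V = [v_1 v_2] = [[1, 1], [-1, -2]] has det V = -1, so V^{-1} = adj(V)/det V = [[2, 1], [-1, -1]].
Modal coordinates z(0) = V^{-1} x(0): 2·(-3) + 1·(-1) = -7; (-1)·(-3) + (-1)·(-1) = 4; so z(0) = [-7, 4]^T.
x_2(t) = Σ_i (v_i)_2 · z_i(0) · e^{λ_i t} (row 2 of V times the modal terms).
x_2(1.0) = (-1)·(-7)·e^{-5·1.0} + (-2)·4·e^{-2·1.0} = 7·0.006738 + (-8)·0.135335 = -1.0355.

-1.0355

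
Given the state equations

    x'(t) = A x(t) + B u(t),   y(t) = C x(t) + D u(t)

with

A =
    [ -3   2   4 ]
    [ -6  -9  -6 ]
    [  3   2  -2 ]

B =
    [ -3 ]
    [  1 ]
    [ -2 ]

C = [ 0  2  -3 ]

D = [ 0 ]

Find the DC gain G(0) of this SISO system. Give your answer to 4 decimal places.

7.4333

G(0) = C(-A)^{-1}B + D = -C A^{-1} B + D.
det A = -90, so A^{-1} = (1/-90)·adj(A) = [[-1/3, -2/15, -4/15], [1/3, 1/15, 7/15], [-1/6, -2/15, -13/30]]
A^{-1} B = [7/5, -28/15, 37/30]^T
C A^{-1} B = -223/30
G(0) = D - C A^{-1} B = 0 - (-223/30) = 223/30 ≈ 7.4333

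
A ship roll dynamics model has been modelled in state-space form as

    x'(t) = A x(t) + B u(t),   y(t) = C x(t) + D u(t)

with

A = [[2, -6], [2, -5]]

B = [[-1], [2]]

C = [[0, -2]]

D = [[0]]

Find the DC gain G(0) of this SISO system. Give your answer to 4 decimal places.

6.0000

G(0) = C(-A)^{-1}B + D = -C A^{-1} B + D.
det A = 2, so A^{-1} = (1/2)·adj(A) = [[-5/2, 3], [-1, 1]]
A^{-1} B = [17/2, 3]^T
C A^{-1} B = -6
G(0) = D - C A^{-1} B = 0 - (-6) = 6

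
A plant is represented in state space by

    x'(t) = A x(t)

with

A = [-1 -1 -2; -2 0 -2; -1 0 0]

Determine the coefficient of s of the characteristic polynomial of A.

Expand det(sI - A) for the 3×3 matrix.
p(s) = s^3 + s^2 - 4s + 2.
(Check: constant term = det(-A) = (-1)^3 det A = 2; coefficient of s^2 = -tr A = 1.)
The coefficient of s is -4.

-4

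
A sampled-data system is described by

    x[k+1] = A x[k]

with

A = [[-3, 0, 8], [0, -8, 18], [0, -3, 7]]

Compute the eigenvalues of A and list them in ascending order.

-3, -2, 1

det(zI - A) = z^3 - (tr A)z^2 + (M11 + M22 + M33)z - det A, where Mii is the 2×2 principal minor of A obtained by deleting row i and column i.
tr A = (-3) + (-8) + 7 = -4; M11 = (-8)·7 - 18·(-3) = -56 - (-54) = -2; M22 = (-3)·7 - 8·0 = -21 - 0 = -21; M33 = (-3)·(-8) - 0·0 = 24 - 0 = 24; sum of minors = 1.
det A = (-3)·((-8)·7 - 18·(-3)) - 0·(0·7 - 18·0) + 8·(0·(-3) - (-8)·0) = (-3)·(-2) - 0·0 + 8·0 = 6.
So p(z) = det(zI - A) = z^3 + 4z^2 + z - 6.
Rational-root test: any integer root divides -6. Testing small divisors, z = 1 works: p(1) = 1 + 4 + 1 + (-6) = 0, so (z - 1) is a factor.
Dividing, p(z) = (z - 1)(z^2 + 5z + 6).
Factor z^2 + 5z + 6: two numbers with sum -5 and product 6 are -2 and -3, so z^2 + 5z + 6 = (z + 2)(z + 3).
Hence p(z) = (z - 1) (z + 2) (z + 3), with roots -3, -2, 1.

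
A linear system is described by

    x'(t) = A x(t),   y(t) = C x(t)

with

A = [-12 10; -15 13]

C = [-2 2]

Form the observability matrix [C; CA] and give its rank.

CA = [[-6, 6]]
Observability matrix O = [C; CA] = [[-2, 2], [-6, 6]]
Every row of O is a scalar multiple of row 1 = [-2, 2] (multipliers 1, 3), so the rows span a one-dimensional space.
O ≠ 0, hence rank(O) = 1.
rank(O) = 1 < n = 2, so the pair (A, C) is not completely observable.

1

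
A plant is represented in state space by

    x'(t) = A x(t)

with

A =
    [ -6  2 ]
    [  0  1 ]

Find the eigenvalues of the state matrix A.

det(sI - A) = s^2 - (tr A)s + det A, with tr A = (-6) + 1 = -5 and det A = (-6)·1 - 2·0 = -6 - 0 = -6.
So p(s) = det(sI - A) = s^2 + 5s - 6.
Factor s^2 + 5s - 6: two numbers with sum -5 and product -6 are 1 and -6, so s^2 + 5s - 6 = (s - 1)(s + 6).
Hence p(s) = (s - 1) (s + 6), with roots -6, 1.
At least one eigenvalue has non-negative real part, so the system is not asymptotically stable.

-6, 1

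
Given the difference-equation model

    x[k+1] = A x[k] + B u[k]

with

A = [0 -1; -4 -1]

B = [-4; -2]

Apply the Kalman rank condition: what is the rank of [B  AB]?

AB = [[2], [18]]
Controllability matrix C = [B  AB] = [[-4, 2], [-2, 18]]
det(C) = (-4)·18 - 2·(-2) = -72 - (-4) = -68 ≠ 0, so rank(C) = 2.
rank(C) = 2 = n, so the pair (A, B) is completely controllable.

2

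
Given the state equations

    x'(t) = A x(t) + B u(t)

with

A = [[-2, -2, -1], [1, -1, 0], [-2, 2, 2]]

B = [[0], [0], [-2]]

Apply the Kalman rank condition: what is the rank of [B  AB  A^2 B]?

AB = [[2], [0], [-4]]
A^2B = [[0], [2], [-12]]
Controllability matrix C = [B  AB  A^2B] = [[0, 2, 0], [0, 0, 2], [-2, -4, -12]]
det(C) = 0·(0·(-12) - 2·(-4)) - 2·(0·(-12) - 2·(-2)) + 0·(0·(-4) - 0·(-2)) = 0·8 - 2·4 + 0·0 = -8 ≠ 0, so rank(C) = 3.
rank(C) = 3 = n, so the pair (A, B) is completely controllable.

3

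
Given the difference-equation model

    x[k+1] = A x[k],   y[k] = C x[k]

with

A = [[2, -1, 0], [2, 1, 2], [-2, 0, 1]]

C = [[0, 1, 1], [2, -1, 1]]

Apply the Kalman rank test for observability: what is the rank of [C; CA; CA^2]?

3

CA = [[0, 1, 3], [0, -3, -1]]
CA^2 = [[-4, 1, 5], [-4, -3, -7]]
Observability matrix O = [C; CA; CA^2] = [[0, 1, 1], [2, -1, 1], [0, 1, 3], [0, -3, -1], [-4, 1, 5], [-4, -3, -7]]
Take the 3×3 submatrix of O formed by rows 1, 2, 3: [[0, 1, 1], [2, -1, 1], [0, 1, 3]]. Its determinant is 0·((-1)·3 - 1·1) - 1·(2·3 - 1·0) + 1·(2·1 - (-1)·0) = 0·(-4) - 1·6 + 1·2 = -4 ≠ 0.
So rank(O) ≥ 3; since O has 3 columns, rank(O) = 3.
rank(O) = 3 = n, so the pair (A, C) is completely observable.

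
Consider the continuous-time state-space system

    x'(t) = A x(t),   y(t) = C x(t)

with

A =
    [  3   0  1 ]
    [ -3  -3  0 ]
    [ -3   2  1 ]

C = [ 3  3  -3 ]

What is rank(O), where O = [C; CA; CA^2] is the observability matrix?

CA = [[9, -15, 0]]
CA^2 = [[72, 45, 9]]
Observability matrix O = [C; CA; CA^2] = [[3, 3, -3], [9, -15, 0], [72, 45, 9]]
det(O) = 3·((-15)·9 - 0·45) - 3·(9·9 - 0·72) + (-3)·(9·45 - (-15)·72) = 3·(-135) - 3·81 + (-3)·1485 = -5103 ≠ 0, so rank(O) = 3.
rank(O) = 3 = n, so the pair (A, C) is completely observable.

3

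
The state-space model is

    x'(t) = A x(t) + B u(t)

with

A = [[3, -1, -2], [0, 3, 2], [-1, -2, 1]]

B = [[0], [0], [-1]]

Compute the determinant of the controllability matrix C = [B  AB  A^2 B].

AB = [[2], [-2], [-1]]
A^2B = [[10], [-8], [1]]
Controllability matrix C = [B  AB  A^2B] = [[0, 2, 10], [0, -2, -8], [-1, -1, 1]]
Expanding along the first row, det(C) = 0·((-2)·1 - (-8)·(-1)) - 2·(0·1 - (-8)·(-1)) + 10·(0·(-1) - (-2)·(-1)) = 0·(-10) - 2·(-8) + 10·(-2) = -4
Since det(C) ≠ 0, rank(C) = 3 and the system is completely controllable.

-4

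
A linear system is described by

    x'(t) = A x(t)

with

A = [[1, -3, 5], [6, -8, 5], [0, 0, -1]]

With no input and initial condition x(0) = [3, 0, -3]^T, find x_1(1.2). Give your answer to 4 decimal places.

det(sI - A) = s^3 - (tr A)s^2 + (M11 + M22 + M33)s - det A, where Mii is the 2×2 principal minor of A obtained by deleting row i and column i.
tr A = 1 + (-8) + (-1) = -8; M11 = (-8)·(-1) - 5·0 = 8 - 0 = 8; M22 = 1·(-1) - 5·0 = -1 - 0 = -1; M33 = 1·(-8) - (-3)·6 = -8 - (-18) = 10; sum of minors = 17.
det A = 1·((-8)·(-1) - 5·0) - (-3)·(6·(-1) - 5·0) + 5·(6·0 - (-8)·0) = 1·8 - (-3)·(-6) + 5·0 = -10.
So p(s) = det(sI - A) = s^3 + 8s^2 + 17s + 10.
Rational-root test: any integer root divides 10. Testing small divisors, s = -1 works: p(-1) = -1 + 8 + (-17) + 10 = 0, so (s + 1) is a factor.
Dividing, p(s) = (s + 1)(s^2 + 7s + 10).
Factor s^2 + 7s + 10: two numbers with sum -7 and product 10 are -2 and -5, so s^2 + 7s + 10 = (s + 2)(s + 5).
Hence p(s) = (s + 1) (s + 2) (s + 5), with roots -5, -2, -1.
The eigenvalues -5, -2, -1 are distinct and real, so A is diagonalisable and x(t) = e^{At} x(0) = V diag(e^{λ_i t}) V^{-1} x(0), where the columns of V are the eigenvectors.
λ = -5: A - (-5)I = [[6, -3, 5], [6, -3, 5], [0, 0, 4]]. v must be orthogonal to every row; (row 1) × (row 3) = [-12, -24, 0], so take v_1 = [-1, -2, 0]^T.
λ = -2: A - (-2)I = [[3, -3, 5], [6, -6, 5], [0, 0, 1]]. v must be orthogonal to every row; (row 1) × (row 2) = [15, 15, 0], so take v_2 = [1, 1, 0]^T.
λ = -1: A - (-1)I = [[2, -3, 5], [6, -7, 5], [0, 0, 0]]. v must be orthogonal to every row; (row 1) × (row 2) = [20, 20, 4], so take v_3 = [5, 5, 1]^T.
V = [v_1 v_2 v_3] = [[-1, 1, 5], [-2, 1, 5], [0, 0, 1]] has det V = 1, so V^{-1} = adj(V)/det V = [[1, -1, 0], [2, -1, -5], [0, 0, 1]].
Modal coordinates z(0) = V^{-1} x(0): 1·3 + (-1)·0 + 0·(-3) = 3; 2·3 + (-1)·0 + (-5)·(-3) = 21; 0·3 + 0·0 + 1·(-3) = -3; so z(0) = [3, 21, -3]^T.
x_1(t) = Σ_i (v_i)_1 · z_i(0) · e^{λ_i t} (row 1 of V times the modal terms).
x_1(1.2) = (-1)·3·e^{-5·1.2} + 1·21·e^{-2·1.2} + 5·(-3)·e^{-1·1.2} = (-3)·0.002479 + 21·0.090718 + (-15)·0.301194 = -2.6203.

-2.6203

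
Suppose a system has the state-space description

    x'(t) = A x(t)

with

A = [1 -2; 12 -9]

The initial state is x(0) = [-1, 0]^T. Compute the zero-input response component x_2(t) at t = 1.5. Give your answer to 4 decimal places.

det(sI - A) = s^2 - (tr A)s + det A, with tr A = 1 + (-9) = -8 and det A = 1·(-9) - (-2)·12 = -9 - (-24) = 15.
So p(s) = det(sI - A) = s^2 + 8s + 15.
Factor s^2 + 8s + 15: two numbers with sum -8 and product 15 are -3 and -5, so s^2 + 8s + 15 = (s + 3)(s + 5).
Hence p(s) = (s + 3) (s + 5), with roots -5, -3.
The eigenvalues -5, -3 are distinct and real, so A is diagonalisable and x(t) = e^{At} x(0) = V diag(e^{λ_i t}) V^{-1} x(0), where the columns of V are the eigenvectors.
λ = -5: A - (-5)I = [[6, -2], [12, -4]]. Row 1 gives 6·v1 + (-2)·v2 = 0, so take v_1 = [-1, -3]^T.
λ = -3: A - (-3)I = [[4, -2], [12, -6]]. Row 1 gives 4·v1 + (-2)·v2 = 0, so take v_2 = [1, 2]^T.
V = [v_1 v_2] = [[-1, 1], [-3, 2]] has det V = 1, so V^{-1} = adj(V)/det V = [[2, -1], [3, -1]].
Modal coordinates z(0) = V^{-1} x(0): 2·(-1) + (-1)·0 = -2; 3·(-1) + (-1)·0 = -3; so z(0) = [-2, -3]^T.
x_2(t) = Σ_i (v_i)_2 · z_i(0) · e^{λ_i t} (row 2 of V times the modal terms).
x_2(1.5) = (-3)·(-2)·e^{-5·1.5} + 2·(-3)·e^{-3·1.5} = 6·0.000553 + (-6)·0.011109 = -0.0633.

-0.0633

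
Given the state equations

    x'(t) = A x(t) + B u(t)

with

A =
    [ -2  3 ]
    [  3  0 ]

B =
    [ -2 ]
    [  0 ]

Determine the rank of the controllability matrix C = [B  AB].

AB = [[4], [-6]]
Controllability matrix C = [B  AB] = [[-2, 4], [0, -6]]
det(C) = (-2)·(-6) - 4·0 = 12 - 0 = 12 ≠ 0, so rank(C) = 2.
rank(C) = 2 = n, so the pair (A, B) is completely controllable.

2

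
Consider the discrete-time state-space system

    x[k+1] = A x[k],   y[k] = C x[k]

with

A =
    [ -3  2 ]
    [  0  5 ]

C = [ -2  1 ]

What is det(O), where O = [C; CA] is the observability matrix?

CA = [[6, 1]]
Observability matrix O = [C; CA] = [[-2, 1], [6, 1]]
det(O) = (-2)·1 - 1·6 = -2 - 6 = -8
Since det(O) ≠ 0, rank(O) = 2 and the system is completely observable.

-8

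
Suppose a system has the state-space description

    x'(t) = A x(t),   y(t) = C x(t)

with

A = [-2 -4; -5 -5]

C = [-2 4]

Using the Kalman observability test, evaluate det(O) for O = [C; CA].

88

CA = [[-16, -12]]
Observability matrix O = [C; CA] = [[-2, 4], [-16, -12]]
det(O) = (-2)·(-12) - 4·(-16) = 24 - (-64) = 88
Since det(O) ≠ 0, rank(O) = 2 and the system is completely observable.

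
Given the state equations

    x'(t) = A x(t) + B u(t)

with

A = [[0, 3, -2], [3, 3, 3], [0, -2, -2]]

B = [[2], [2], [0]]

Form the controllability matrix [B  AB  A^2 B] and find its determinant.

-208

AB = [[6], [12], [-4]]
A^2B = [[44], [42], [-16]]
Controllability matrix C = [B  AB  A^2B] = [[2, 6, 44], [2, 12, 42], [0, -4, -16]]
Expanding along the first row, det(C) = 2·(12·(-16) - 42·(-4)) - 6·(2·(-16) - 42·0) + 44·(2·(-4) - 12·0) = 2·(-24) - 6·(-32) + 44·(-8) = -208
Since det(C) ≠ 0, rank(C) = 3 and the system is completely controllable.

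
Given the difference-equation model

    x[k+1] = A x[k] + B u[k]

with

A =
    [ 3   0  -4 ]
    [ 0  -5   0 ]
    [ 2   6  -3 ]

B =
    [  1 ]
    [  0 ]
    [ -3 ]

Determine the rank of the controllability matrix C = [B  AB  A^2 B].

AB = [[15], [0], [11]]
A^2B = [[1], [0], [-3]]
Controllability matrix C = [B  AB  A^2B] = [[1, 15, 1], [0, 0, 0], [-3, 11, -3]]
Row 2 of C is identically zero, so rank(C) ≤ 2.
The 2×2 minor from rows 1, 3, columns 1, 2 is 1·11 - 15·(-3) = 11 - (-45) = 56 ≠ 0, so rank(C) = 2.
rank(C) = 2 < n = 3, so the pair (A, B) is not completely controllable.

2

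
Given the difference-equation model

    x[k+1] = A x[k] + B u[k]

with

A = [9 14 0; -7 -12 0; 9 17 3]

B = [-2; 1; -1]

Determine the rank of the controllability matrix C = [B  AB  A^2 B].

AB = [[-4], [2], [-4]]
A^2B = [[-8], [4], [-14]]
Controllability matrix C = [B  AB  A^2B] = [[-2, -4, -8], [1, 2, 4], [-1, -4, -14]]
The rows r1, r2, r3 of C are linearly dependent: r1 + 2·r2 = 0 (check each entry), so rank(C) ≤ 2.
The 2×2 minor from rows 1, 3, columns 1, 2 is (-2)·(-4) - (-4)·(-1) = 8 - 4 = 4 ≠ 0, so rank(C) = 2.
rank(C) = 2 < n = 3, so the pair (A, B) is not completely controllable.

2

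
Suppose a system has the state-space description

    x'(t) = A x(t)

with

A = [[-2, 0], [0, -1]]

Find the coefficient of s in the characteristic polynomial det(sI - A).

For a 2×2 matrix, det(sI - A) = s^2 - (tr A)s + det A.
tr A = -3, det A = 2.
So p(s) = s^2 + 3s + 2.
The coefficient of s is 3.

3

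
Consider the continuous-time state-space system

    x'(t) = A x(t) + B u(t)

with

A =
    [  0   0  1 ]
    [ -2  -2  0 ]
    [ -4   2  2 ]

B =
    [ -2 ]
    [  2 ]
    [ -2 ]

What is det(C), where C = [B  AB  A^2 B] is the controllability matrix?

AB = [[-2], [0], [8]]
A^2B = [[8], [4], [24]]
Controllability matrix C = [B  AB  A^2B] = [[-2, -2, 8], [2, 0, 4], [-2, 8, 24]]
Expanding along the first row, det(C) = (-2)·(0·24 - 4·8) - (-2)·(2·24 - 4·(-2)) + 8·(2·8 - 0·(-2)) = (-2)·(-32) - (-2)·56 + 8·16 = 304
Since det(C) ≠ 0, rank(C) = 3 and the system is completely controllable.

304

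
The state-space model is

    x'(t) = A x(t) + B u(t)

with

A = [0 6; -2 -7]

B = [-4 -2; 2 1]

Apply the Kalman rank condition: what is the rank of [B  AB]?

1

AB = [[12, 6], [-6, -3]]
Controllability matrix C = [B  AB] = [[-4, -2, 12, 6], [2, 1, -6, -3]]
Every column of C is a scalar multiple of column 1 = [-4, 2] (multipliers 1, 1/2, -3, -3/2), so the columns span a one-dimensional space.
C ≠ 0, hence rank(C) = 1.
rank(C) = 1 < n = 2, so the pair (A, B) is not completely controllable.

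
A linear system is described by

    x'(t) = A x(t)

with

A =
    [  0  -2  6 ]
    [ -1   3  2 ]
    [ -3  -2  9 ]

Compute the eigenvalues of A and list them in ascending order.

det(sI - A) = s^3 - (tr A)s^2 + (M11 + M22 + M33)s - det A, where Mii is the 2×2 principal minor of A obtained by deleting row i and column i.
tr A = 0 + 3 + 9 = 12; M11 = 3·9 - 2·(-2) = 27 - (-4) = 31; M22 = 0·9 - 6·(-3) = 0 - (-18) = 18; M33 = 0·3 - (-2)·(-1) = 0 - 2 = -2; sum of minors = 47.
det A = 0·(3·9 - 2·(-2)) - (-2)·((-1)·9 - 2·(-3)) + 6·((-1)·(-2) - 3·(-3)) = 0·31 - (-2)·(-3) + 6·11 = 60.
So p(s) = det(sI - A) = s^3 - 12s^2 + 47s - 60.
Rational-root test: any integer root divides -60. Testing small divisors, s = 3 works: p(3) = 27 + (-108) + 141 + (-60) = 0, so (s - 3) is a factor.
Dividing, p(s) = (s - 3)(s^2 - 9s + 20).
Factor s^2 - 9s + 20: two numbers with sum 9 and product 20 are 5 and 4, so s^2 - 9s + 20 = (s - 5)(s - 4).
Hence p(s) = (s - 5) (s - 4) (s - 3), with roots 3, 4, 5.
At least one eigenvalue has non-negative real part, so the system is not asymptotically stable.

3, 4, 5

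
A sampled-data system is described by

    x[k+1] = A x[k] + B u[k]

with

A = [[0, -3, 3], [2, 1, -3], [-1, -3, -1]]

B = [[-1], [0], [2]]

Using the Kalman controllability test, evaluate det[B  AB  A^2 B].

565

AB = [[6], [-8], [-1]]
A^2B = [[21], [7], [19]]
Controllability matrix C = [B  AB  A^2B] = [[-1, 6, 21], [0, -8, 7], [2, -1, 19]]
Expanding along the first row, det(C) = (-1)·((-8)·19 - 7·(-1)) - 6·(0·19 - 7·2) + 21·(0·(-1) - (-8)·2) = (-1)·(-145) - 6·(-14) + 21·16 = 565
Since det(C) ≠ 0, rank(C) = 3 and the system is completely controllable.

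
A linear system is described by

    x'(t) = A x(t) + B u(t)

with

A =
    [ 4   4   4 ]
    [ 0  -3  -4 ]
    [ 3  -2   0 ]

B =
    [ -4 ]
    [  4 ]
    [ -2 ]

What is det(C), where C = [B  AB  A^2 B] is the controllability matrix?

4608

AB = [[-8], [-4], [-20]]
A^2B = [[-128], [92], [-16]]
Controllability matrix C = [B  AB  A^2B] = [[-4, -8, -128], [4, -4, 92], [-2, -20, -16]]
Expanding along the first row, det(C) = (-4)·((-4)·(-16) - 92·(-20)) - (-8)·(4·(-16) - 92·(-2)) + (-128)·(4·(-20) - (-4)·(-2)) = (-4)·1904 - (-8)·120 + (-128)·(-88) = 4608
Since det(C) ≠ 0, rank(C) = 3 and the system is completely controllable.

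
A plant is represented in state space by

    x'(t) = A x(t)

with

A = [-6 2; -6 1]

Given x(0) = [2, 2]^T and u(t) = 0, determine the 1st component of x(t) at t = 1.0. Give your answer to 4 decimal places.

-0.0715

det(sI - A) = s^2 - (tr A)s + det A, with tr A = (-6) + 1 = -5 and det A = (-6)·1 - 2·(-6) = -6 - (-12) = 6.
So p(s) = det(sI - A) = s^2 + 5s + 6.
Factor s^2 + 5s + 6: two numbers with sum -5 and product 6 are -2 and -3, so s^2 + 5s + 6 = (s + 2)(s + 3).
Hence p(s) = (s + 2) (s + 3), with roots -3, -2.
The eigenvalues -3, -2 are distinct and real, so A is diagonalisable and x(t) = e^{At} x(0) = V diag(e^{λ_i t}) V^{-1} x(0), where the columns of V are the eigenvectors.
λ = -3: A - (-3)I = [[-3, 2], [-6, 4]]. Row 1 gives (-3)·v1 + 2·v2 = 0, so take v_1 = [-2, -3]^T.
λ = -2: A - (-2)I = [[-4, 2], [-6, 3]]. Row 1 gives (-4)·v1 + 2·v2 = 0, so take v_2 = [1, 2]^T.
V = [v_1 v_2] = [[-2, 1], [-3, 2]] has det V = -1, so V^{-1} = adj(V)/det V = [[-2, 1], [-3, 2]].
Modal coordinates z(0) = V^{-1} x(0): (-2)·2 + 1·2 = -2; (-3)·2 + 2·2 = -2; so z(0) = [-2, -2]^T.
x_1(t) = Σ_i (v_i)_1 · z_i(0) · e^{λ_i t} (row 1 of V times the modal terms).
x_1(1.0) = (-2)·(-2)·e^{-3·1.0} + 1·(-2)·e^{-2·1.0} = 4·0.049787 + (-2)·0.135335 = -0.0715.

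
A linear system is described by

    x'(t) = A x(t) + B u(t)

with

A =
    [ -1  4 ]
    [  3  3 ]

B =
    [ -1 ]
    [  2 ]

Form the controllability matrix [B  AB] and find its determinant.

-21

AB = [[9], [3]]
Controllability matrix C = [B  AB] = [[-1, 9], [2, 3]]
det(C) = (-1)·3 - 9·2 = -3 - 18 = -21
Since det(C) ≠ 0, rank(C) = 2 and the system is completely controllable.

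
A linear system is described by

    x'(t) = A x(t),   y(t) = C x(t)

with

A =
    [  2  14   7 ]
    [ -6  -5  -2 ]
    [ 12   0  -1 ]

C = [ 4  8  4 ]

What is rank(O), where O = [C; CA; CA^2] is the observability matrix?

1

CA = [[8, 16, 8]]
CA^2 = [[16, 32, 16]]
Observability matrix O = [C; CA; CA^2] = [[4, 8, 4], [8, 16, 8], [16, 32, 16]]
Every row of O is a scalar multiple of row 1 = [4, 8, 4] (multipliers 1, 2, 4), so the rows span a one-dimensional space.
O ≠ 0, hence rank(O) = 1.
rank(O) = 1 < n = 3, so the pair (A, C) is not completely observable.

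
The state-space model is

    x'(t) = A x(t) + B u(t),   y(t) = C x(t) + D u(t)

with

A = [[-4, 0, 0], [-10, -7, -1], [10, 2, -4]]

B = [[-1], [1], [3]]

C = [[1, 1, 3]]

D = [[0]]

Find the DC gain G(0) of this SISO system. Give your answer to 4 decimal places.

G(0) = C(-A)^{-1}B + D = -C A^{-1} B + D.
det A = -120, so A^{-1} = (1/-120)·adj(A) = [[-1/4, 0, 0], [5/12, -2/15, 1/30], [-5/12, -1/15, -7/30]]
A^{-1} B = [1/4, -9/20, -7/20]^T
C A^{-1} B = -5/4
G(0) = D - C A^{-1} B = 0 - (-5/4) = 5/4 ≈ 1.2500

1.2500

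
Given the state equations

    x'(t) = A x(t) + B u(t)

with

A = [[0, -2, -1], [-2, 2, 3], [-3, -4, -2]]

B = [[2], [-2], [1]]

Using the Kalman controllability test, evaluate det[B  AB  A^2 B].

-42

AB = [[3], [-5], [0]]
A^2B = [[10], [-16], [11]]
Controllability matrix C = [B  AB  A^2B] = [[2, 3, 10], [-2, -5, -16], [1, 0, 11]]
Expanding along the first row, det(C) = 2·((-5)·11 - (-16)·0) - 3·((-2)·11 - (-16)·1) + 10·((-2)·0 - (-5)·1) = 2·(-55) - 3·(-6) + 10·5 = -42
Since det(C) ≠ 0, rank(C) = 3 and the system is completely controllable.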